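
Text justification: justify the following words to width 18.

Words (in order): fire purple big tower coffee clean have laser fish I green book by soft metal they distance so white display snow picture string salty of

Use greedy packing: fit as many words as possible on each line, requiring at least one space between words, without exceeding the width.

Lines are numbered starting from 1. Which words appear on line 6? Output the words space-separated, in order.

Answer: distance so white

Derivation:
Line 1: ['fire', 'purple', 'big'] (min_width=15, slack=3)
Line 2: ['tower', 'coffee', 'clean'] (min_width=18, slack=0)
Line 3: ['have', 'laser', 'fish', 'I'] (min_width=17, slack=1)
Line 4: ['green', 'book', 'by', 'soft'] (min_width=18, slack=0)
Line 5: ['metal', 'they'] (min_width=10, slack=8)
Line 6: ['distance', 'so', 'white'] (min_width=17, slack=1)
Line 7: ['display', 'snow'] (min_width=12, slack=6)
Line 8: ['picture', 'string'] (min_width=14, slack=4)
Line 9: ['salty', 'of'] (min_width=8, slack=10)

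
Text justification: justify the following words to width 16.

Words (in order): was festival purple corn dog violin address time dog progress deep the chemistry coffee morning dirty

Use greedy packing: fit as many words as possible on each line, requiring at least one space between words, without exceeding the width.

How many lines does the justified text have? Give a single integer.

Answer: 8

Derivation:
Line 1: ['was', 'festival'] (min_width=12, slack=4)
Line 2: ['purple', 'corn', 'dog'] (min_width=15, slack=1)
Line 3: ['violin', 'address'] (min_width=14, slack=2)
Line 4: ['time', 'dog'] (min_width=8, slack=8)
Line 5: ['progress', 'deep'] (min_width=13, slack=3)
Line 6: ['the', 'chemistry'] (min_width=13, slack=3)
Line 7: ['coffee', 'morning'] (min_width=14, slack=2)
Line 8: ['dirty'] (min_width=5, slack=11)
Total lines: 8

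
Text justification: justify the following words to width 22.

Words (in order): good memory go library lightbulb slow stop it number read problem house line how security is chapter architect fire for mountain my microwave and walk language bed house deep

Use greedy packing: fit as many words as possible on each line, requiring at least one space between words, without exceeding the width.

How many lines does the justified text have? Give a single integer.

Line 1: ['good', 'memory', 'go', 'library'] (min_width=22, slack=0)
Line 2: ['lightbulb', 'slow', 'stop', 'it'] (min_width=22, slack=0)
Line 3: ['number', 'read', 'problem'] (min_width=19, slack=3)
Line 4: ['house', 'line', 'how'] (min_width=14, slack=8)
Line 5: ['security', 'is', 'chapter'] (min_width=19, slack=3)
Line 6: ['architect', 'fire', 'for'] (min_width=18, slack=4)
Line 7: ['mountain', 'my', 'microwave'] (min_width=21, slack=1)
Line 8: ['and', 'walk', 'language', 'bed'] (min_width=21, slack=1)
Line 9: ['house', 'deep'] (min_width=10, slack=12)
Total lines: 9

Answer: 9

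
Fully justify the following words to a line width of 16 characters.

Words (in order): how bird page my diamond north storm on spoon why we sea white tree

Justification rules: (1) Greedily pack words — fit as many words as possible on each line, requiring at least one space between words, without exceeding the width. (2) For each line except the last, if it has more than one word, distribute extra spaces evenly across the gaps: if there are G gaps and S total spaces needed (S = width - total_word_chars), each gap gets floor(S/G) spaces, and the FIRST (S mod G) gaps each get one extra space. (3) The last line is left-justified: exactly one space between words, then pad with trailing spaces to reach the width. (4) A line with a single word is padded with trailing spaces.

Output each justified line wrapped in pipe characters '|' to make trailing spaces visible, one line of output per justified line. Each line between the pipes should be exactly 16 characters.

Answer: |how bird page my|
|diamond    north|
|storm  on  spoon|
|why we sea white|
|tree            |

Derivation:
Line 1: ['how', 'bird', 'page', 'my'] (min_width=16, slack=0)
Line 2: ['diamond', 'north'] (min_width=13, slack=3)
Line 3: ['storm', 'on', 'spoon'] (min_width=14, slack=2)
Line 4: ['why', 'we', 'sea', 'white'] (min_width=16, slack=0)
Line 5: ['tree'] (min_width=4, slack=12)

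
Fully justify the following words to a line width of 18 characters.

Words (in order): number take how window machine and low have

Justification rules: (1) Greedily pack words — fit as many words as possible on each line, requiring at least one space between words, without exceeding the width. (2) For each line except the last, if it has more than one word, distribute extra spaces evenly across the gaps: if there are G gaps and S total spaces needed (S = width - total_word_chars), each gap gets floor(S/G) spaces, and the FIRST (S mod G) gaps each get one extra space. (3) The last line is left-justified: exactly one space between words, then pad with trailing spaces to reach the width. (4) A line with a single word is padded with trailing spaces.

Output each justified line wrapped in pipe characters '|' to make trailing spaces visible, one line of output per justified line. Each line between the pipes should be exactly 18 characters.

Line 1: ['number', 'take', 'how'] (min_width=15, slack=3)
Line 2: ['window', 'machine', 'and'] (min_width=18, slack=0)
Line 3: ['low', 'have'] (min_width=8, slack=10)

Answer: |number   take  how|
|window machine and|
|low have          |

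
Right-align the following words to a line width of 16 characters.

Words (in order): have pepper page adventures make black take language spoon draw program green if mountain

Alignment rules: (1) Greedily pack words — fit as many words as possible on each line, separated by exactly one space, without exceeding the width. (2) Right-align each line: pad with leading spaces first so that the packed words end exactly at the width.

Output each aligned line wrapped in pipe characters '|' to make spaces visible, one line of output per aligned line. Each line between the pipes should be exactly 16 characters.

Line 1: ['have', 'pepper', 'page'] (min_width=16, slack=0)
Line 2: ['adventures', 'make'] (min_width=15, slack=1)
Line 3: ['black', 'take'] (min_width=10, slack=6)
Line 4: ['language', 'spoon'] (min_width=14, slack=2)
Line 5: ['draw', 'program'] (min_width=12, slack=4)
Line 6: ['green', 'if'] (min_width=8, slack=8)
Line 7: ['mountain'] (min_width=8, slack=8)

Answer: |have pepper page|
| adventures make|
|      black take|
|  language spoon|
|    draw program|
|        green if|
|        mountain|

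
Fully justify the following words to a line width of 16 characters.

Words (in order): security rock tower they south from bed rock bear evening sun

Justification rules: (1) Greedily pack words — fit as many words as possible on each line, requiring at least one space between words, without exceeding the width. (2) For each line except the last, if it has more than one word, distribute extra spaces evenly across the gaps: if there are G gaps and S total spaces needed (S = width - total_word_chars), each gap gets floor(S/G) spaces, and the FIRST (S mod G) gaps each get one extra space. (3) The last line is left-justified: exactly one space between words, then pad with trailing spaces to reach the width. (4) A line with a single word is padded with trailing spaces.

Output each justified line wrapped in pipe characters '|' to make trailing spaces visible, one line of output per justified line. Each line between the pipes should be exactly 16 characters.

Line 1: ['security', 'rock'] (min_width=13, slack=3)
Line 2: ['tower', 'they', 'south'] (min_width=16, slack=0)
Line 3: ['from', 'bed', 'rock'] (min_width=13, slack=3)
Line 4: ['bear', 'evening', 'sun'] (min_width=16, slack=0)

Answer: |security    rock|
|tower they south|
|from   bed  rock|
|bear evening sun|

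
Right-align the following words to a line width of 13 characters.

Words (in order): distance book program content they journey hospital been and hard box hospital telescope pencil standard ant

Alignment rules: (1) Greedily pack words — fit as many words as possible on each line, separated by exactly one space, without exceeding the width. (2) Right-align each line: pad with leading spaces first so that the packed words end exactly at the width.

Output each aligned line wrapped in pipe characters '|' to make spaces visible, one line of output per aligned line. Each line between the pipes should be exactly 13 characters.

Answer: |distance book|
|      program|
| content they|
|      journey|
|hospital been|
| and hard box|
|     hospital|
|    telescope|
|       pencil|
| standard ant|

Derivation:
Line 1: ['distance', 'book'] (min_width=13, slack=0)
Line 2: ['program'] (min_width=7, slack=6)
Line 3: ['content', 'they'] (min_width=12, slack=1)
Line 4: ['journey'] (min_width=7, slack=6)
Line 5: ['hospital', 'been'] (min_width=13, slack=0)
Line 6: ['and', 'hard', 'box'] (min_width=12, slack=1)
Line 7: ['hospital'] (min_width=8, slack=5)
Line 8: ['telescope'] (min_width=9, slack=4)
Line 9: ['pencil'] (min_width=6, slack=7)
Line 10: ['standard', 'ant'] (min_width=12, slack=1)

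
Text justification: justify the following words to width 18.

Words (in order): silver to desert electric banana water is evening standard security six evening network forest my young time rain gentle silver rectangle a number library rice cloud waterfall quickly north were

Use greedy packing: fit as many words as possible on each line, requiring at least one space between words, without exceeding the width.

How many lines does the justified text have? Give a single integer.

Answer: 12

Derivation:
Line 1: ['silver', 'to', 'desert'] (min_width=16, slack=2)
Line 2: ['electric', 'banana'] (min_width=15, slack=3)
Line 3: ['water', 'is', 'evening'] (min_width=16, slack=2)
Line 4: ['standard', 'security'] (min_width=17, slack=1)
Line 5: ['six', 'evening'] (min_width=11, slack=7)
Line 6: ['network', 'forest', 'my'] (min_width=17, slack=1)
Line 7: ['young', 'time', 'rain'] (min_width=15, slack=3)
Line 8: ['gentle', 'silver'] (min_width=13, slack=5)
Line 9: ['rectangle', 'a', 'number'] (min_width=18, slack=0)
Line 10: ['library', 'rice', 'cloud'] (min_width=18, slack=0)
Line 11: ['waterfall', 'quickly'] (min_width=17, slack=1)
Line 12: ['north', 'were'] (min_width=10, slack=8)
Total lines: 12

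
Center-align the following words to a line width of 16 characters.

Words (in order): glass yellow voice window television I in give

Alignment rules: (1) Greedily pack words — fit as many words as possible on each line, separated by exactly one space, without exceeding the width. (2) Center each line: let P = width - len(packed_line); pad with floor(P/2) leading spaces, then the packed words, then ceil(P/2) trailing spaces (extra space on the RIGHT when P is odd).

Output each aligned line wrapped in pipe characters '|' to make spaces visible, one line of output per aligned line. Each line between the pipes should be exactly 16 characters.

Line 1: ['glass', 'yellow'] (min_width=12, slack=4)
Line 2: ['voice', 'window'] (min_width=12, slack=4)
Line 3: ['television', 'I', 'in'] (min_width=15, slack=1)
Line 4: ['give'] (min_width=4, slack=12)

Answer: |  glass yellow  |
|  voice window  |
|television I in |
|      give      |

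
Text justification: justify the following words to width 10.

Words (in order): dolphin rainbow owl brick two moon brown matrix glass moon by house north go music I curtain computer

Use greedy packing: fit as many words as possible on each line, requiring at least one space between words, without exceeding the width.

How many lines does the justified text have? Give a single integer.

Answer: 12

Derivation:
Line 1: ['dolphin'] (min_width=7, slack=3)
Line 2: ['rainbow'] (min_width=7, slack=3)
Line 3: ['owl', 'brick'] (min_width=9, slack=1)
Line 4: ['two', 'moon'] (min_width=8, slack=2)
Line 5: ['brown'] (min_width=5, slack=5)
Line 6: ['matrix'] (min_width=6, slack=4)
Line 7: ['glass', 'moon'] (min_width=10, slack=0)
Line 8: ['by', 'house'] (min_width=8, slack=2)
Line 9: ['north', 'go'] (min_width=8, slack=2)
Line 10: ['music', 'I'] (min_width=7, slack=3)
Line 11: ['curtain'] (min_width=7, slack=3)
Line 12: ['computer'] (min_width=8, slack=2)
Total lines: 12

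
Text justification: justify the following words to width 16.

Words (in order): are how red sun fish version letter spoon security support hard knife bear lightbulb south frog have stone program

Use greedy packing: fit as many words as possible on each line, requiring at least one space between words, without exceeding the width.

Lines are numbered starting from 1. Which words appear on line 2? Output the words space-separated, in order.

Answer: fish version

Derivation:
Line 1: ['are', 'how', 'red', 'sun'] (min_width=15, slack=1)
Line 2: ['fish', 'version'] (min_width=12, slack=4)
Line 3: ['letter', 'spoon'] (min_width=12, slack=4)
Line 4: ['security', 'support'] (min_width=16, slack=0)
Line 5: ['hard', 'knife', 'bear'] (min_width=15, slack=1)
Line 6: ['lightbulb', 'south'] (min_width=15, slack=1)
Line 7: ['frog', 'have', 'stone'] (min_width=15, slack=1)
Line 8: ['program'] (min_width=7, slack=9)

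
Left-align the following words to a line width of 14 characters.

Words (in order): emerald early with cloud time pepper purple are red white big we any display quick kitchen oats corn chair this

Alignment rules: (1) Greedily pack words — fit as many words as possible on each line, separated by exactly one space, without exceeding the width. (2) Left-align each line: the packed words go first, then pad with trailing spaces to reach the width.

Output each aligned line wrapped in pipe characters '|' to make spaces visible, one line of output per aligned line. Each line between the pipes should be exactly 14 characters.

Line 1: ['emerald', 'early'] (min_width=13, slack=1)
Line 2: ['with', 'cloud'] (min_width=10, slack=4)
Line 3: ['time', 'pepper'] (min_width=11, slack=3)
Line 4: ['purple', 'are', 'red'] (min_width=14, slack=0)
Line 5: ['white', 'big', 'we'] (min_width=12, slack=2)
Line 6: ['any', 'display'] (min_width=11, slack=3)
Line 7: ['quick', 'kitchen'] (min_width=13, slack=1)
Line 8: ['oats', 'corn'] (min_width=9, slack=5)
Line 9: ['chair', 'this'] (min_width=10, slack=4)

Answer: |emerald early |
|with cloud    |
|time pepper   |
|purple are red|
|white big we  |
|any display   |
|quick kitchen |
|oats corn     |
|chair this    |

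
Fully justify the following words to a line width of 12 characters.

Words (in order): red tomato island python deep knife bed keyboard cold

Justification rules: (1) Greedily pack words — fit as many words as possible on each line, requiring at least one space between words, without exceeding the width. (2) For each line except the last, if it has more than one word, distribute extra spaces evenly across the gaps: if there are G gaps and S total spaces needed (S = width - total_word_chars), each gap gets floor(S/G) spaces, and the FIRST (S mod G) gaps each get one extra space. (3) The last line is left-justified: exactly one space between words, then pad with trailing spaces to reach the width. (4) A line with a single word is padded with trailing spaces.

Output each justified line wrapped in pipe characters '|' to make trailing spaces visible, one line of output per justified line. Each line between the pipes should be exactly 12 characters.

Line 1: ['red', 'tomato'] (min_width=10, slack=2)
Line 2: ['island'] (min_width=6, slack=6)
Line 3: ['python', 'deep'] (min_width=11, slack=1)
Line 4: ['knife', 'bed'] (min_width=9, slack=3)
Line 5: ['keyboard'] (min_width=8, slack=4)
Line 6: ['cold'] (min_width=4, slack=8)

Answer: |red   tomato|
|island      |
|python  deep|
|knife    bed|
|keyboard    |
|cold        |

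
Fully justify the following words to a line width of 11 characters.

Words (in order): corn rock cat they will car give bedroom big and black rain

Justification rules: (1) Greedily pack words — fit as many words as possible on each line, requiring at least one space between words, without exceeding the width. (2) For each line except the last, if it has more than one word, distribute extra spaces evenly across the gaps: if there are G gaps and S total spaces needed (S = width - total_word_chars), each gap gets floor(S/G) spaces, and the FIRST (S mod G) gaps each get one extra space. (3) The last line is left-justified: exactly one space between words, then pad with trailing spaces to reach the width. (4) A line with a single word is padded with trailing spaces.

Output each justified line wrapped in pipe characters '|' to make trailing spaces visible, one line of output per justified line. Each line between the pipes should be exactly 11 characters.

Answer: |corn   rock|
|cat    they|
|will    car|
|give       |
|bedroom big|
|and   black|
|rain       |

Derivation:
Line 1: ['corn', 'rock'] (min_width=9, slack=2)
Line 2: ['cat', 'they'] (min_width=8, slack=3)
Line 3: ['will', 'car'] (min_width=8, slack=3)
Line 4: ['give'] (min_width=4, slack=7)
Line 5: ['bedroom', 'big'] (min_width=11, slack=0)
Line 6: ['and', 'black'] (min_width=9, slack=2)
Line 7: ['rain'] (min_width=4, slack=7)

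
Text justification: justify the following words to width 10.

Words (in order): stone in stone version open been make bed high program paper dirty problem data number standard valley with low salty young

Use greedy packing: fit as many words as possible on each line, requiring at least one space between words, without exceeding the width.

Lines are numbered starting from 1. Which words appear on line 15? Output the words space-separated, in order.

Answer: with low

Derivation:
Line 1: ['stone', 'in'] (min_width=8, slack=2)
Line 2: ['stone'] (min_width=5, slack=5)
Line 3: ['version'] (min_width=7, slack=3)
Line 4: ['open', 'been'] (min_width=9, slack=1)
Line 5: ['make', 'bed'] (min_width=8, slack=2)
Line 6: ['high'] (min_width=4, slack=6)
Line 7: ['program'] (min_width=7, slack=3)
Line 8: ['paper'] (min_width=5, slack=5)
Line 9: ['dirty'] (min_width=5, slack=5)
Line 10: ['problem'] (min_width=7, slack=3)
Line 11: ['data'] (min_width=4, slack=6)
Line 12: ['number'] (min_width=6, slack=4)
Line 13: ['standard'] (min_width=8, slack=2)
Line 14: ['valley'] (min_width=6, slack=4)
Line 15: ['with', 'low'] (min_width=8, slack=2)
Line 16: ['salty'] (min_width=5, slack=5)
Line 17: ['young'] (min_width=5, slack=5)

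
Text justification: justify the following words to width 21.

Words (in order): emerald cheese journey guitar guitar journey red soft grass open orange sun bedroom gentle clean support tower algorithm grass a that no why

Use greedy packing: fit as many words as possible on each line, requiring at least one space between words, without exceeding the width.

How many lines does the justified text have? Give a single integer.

Line 1: ['emerald', 'cheese'] (min_width=14, slack=7)
Line 2: ['journey', 'guitar', 'guitar'] (min_width=21, slack=0)
Line 3: ['journey', 'red', 'soft'] (min_width=16, slack=5)
Line 4: ['grass', 'open', 'orange', 'sun'] (min_width=21, slack=0)
Line 5: ['bedroom', 'gentle', 'clean'] (min_width=20, slack=1)
Line 6: ['support', 'tower'] (min_width=13, slack=8)
Line 7: ['algorithm', 'grass', 'a'] (min_width=17, slack=4)
Line 8: ['that', 'no', 'why'] (min_width=11, slack=10)
Total lines: 8

Answer: 8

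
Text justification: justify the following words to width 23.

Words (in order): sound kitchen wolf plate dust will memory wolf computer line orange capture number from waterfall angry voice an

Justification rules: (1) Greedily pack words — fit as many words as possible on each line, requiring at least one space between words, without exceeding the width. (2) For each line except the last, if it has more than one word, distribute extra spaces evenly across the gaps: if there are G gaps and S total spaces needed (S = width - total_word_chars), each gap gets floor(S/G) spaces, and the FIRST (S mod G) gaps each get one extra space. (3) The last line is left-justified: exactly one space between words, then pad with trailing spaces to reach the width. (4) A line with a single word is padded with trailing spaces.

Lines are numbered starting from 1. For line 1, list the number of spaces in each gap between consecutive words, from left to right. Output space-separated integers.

Answer: 4 3

Derivation:
Line 1: ['sound', 'kitchen', 'wolf'] (min_width=18, slack=5)
Line 2: ['plate', 'dust', 'will', 'memory'] (min_width=22, slack=1)
Line 3: ['wolf', 'computer', 'line'] (min_width=18, slack=5)
Line 4: ['orange', 'capture', 'number'] (min_width=21, slack=2)
Line 5: ['from', 'waterfall', 'angry'] (min_width=20, slack=3)
Line 6: ['voice', 'an'] (min_width=8, slack=15)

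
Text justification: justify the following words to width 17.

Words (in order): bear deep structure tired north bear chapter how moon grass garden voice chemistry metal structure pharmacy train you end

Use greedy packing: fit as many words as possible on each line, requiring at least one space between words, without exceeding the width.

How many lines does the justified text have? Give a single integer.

Line 1: ['bear', 'deep'] (min_width=9, slack=8)
Line 2: ['structure', 'tired'] (min_width=15, slack=2)
Line 3: ['north', 'bear'] (min_width=10, slack=7)
Line 4: ['chapter', 'how', 'moon'] (min_width=16, slack=1)
Line 5: ['grass', 'garden'] (min_width=12, slack=5)
Line 6: ['voice', 'chemistry'] (min_width=15, slack=2)
Line 7: ['metal', 'structure'] (min_width=15, slack=2)
Line 8: ['pharmacy', 'train'] (min_width=14, slack=3)
Line 9: ['you', 'end'] (min_width=7, slack=10)
Total lines: 9

Answer: 9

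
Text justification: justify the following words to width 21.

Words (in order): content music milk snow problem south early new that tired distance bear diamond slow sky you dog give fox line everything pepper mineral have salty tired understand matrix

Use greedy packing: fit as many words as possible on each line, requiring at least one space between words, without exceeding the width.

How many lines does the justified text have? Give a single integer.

Answer: 9

Derivation:
Line 1: ['content', 'music', 'milk'] (min_width=18, slack=3)
Line 2: ['snow', 'problem', 'south'] (min_width=18, slack=3)
Line 3: ['early', 'new', 'that', 'tired'] (min_width=20, slack=1)
Line 4: ['distance', 'bear', 'diamond'] (min_width=21, slack=0)
Line 5: ['slow', 'sky', 'you', 'dog', 'give'] (min_width=21, slack=0)
Line 6: ['fox', 'line', 'everything'] (min_width=19, slack=2)
Line 7: ['pepper', 'mineral', 'have'] (min_width=19, slack=2)
Line 8: ['salty', 'tired'] (min_width=11, slack=10)
Line 9: ['understand', 'matrix'] (min_width=17, slack=4)
Total lines: 9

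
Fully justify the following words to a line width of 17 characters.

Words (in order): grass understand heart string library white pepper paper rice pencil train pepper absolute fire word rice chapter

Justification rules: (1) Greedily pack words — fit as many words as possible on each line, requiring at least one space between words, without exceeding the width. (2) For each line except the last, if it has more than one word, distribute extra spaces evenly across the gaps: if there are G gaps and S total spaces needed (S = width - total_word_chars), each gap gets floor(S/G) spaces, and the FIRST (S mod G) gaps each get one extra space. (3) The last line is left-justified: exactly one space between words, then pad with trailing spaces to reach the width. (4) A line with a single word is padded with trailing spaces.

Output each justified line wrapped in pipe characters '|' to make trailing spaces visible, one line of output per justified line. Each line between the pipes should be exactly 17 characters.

Line 1: ['grass', 'understand'] (min_width=16, slack=1)
Line 2: ['heart', 'string'] (min_width=12, slack=5)
Line 3: ['library', 'white'] (min_width=13, slack=4)
Line 4: ['pepper', 'paper', 'rice'] (min_width=17, slack=0)
Line 5: ['pencil', 'train'] (min_width=12, slack=5)
Line 6: ['pepper', 'absolute'] (min_width=15, slack=2)
Line 7: ['fire', 'word', 'rice'] (min_width=14, slack=3)
Line 8: ['chapter'] (min_width=7, slack=10)

Answer: |grass  understand|
|heart      string|
|library     white|
|pepper paper rice|
|pencil      train|
|pepper   absolute|
|fire   word  rice|
|chapter          |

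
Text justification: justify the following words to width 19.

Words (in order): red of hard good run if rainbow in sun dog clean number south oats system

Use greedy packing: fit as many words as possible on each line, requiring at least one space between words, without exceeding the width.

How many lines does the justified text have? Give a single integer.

Answer: 5

Derivation:
Line 1: ['red', 'of', 'hard', 'good'] (min_width=16, slack=3)
Line 2: ['run', 'if', 'rainbow', 'in'] (min_width=17, slack=2)
Line 3: ['sun', 'dog', 'clean'] (min_width=13, slack=6)
Line 4: ['number', 'south', 'oats'] (min_width=17, slack=2)
Line 5: ['system'] (min_width=6, slack=13)
Total lines: 5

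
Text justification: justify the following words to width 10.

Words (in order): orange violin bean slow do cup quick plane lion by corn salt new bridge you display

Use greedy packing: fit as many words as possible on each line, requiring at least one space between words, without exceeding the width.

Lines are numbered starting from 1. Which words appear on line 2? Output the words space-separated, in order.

Answer: violin

Derivation:
Line 1: ['orange'] (min_width=6, slack=4)
Line 2: ['violin'] (min_width=6, slack=4)
Line 3: ['bean', 'slow'] (min_width=9, slack=1)
Line 4: ['do', 'cup'] (min_width=6, slack=4)
Line 5: ['quick'] (min_width=5, slack=5)
Line 6: ['plane', 'lion'] (min_width=10, slack=0)
Line 7: ['by', 'corn'] (min_width=7, slack=3)
Line 8: ['salt', 'new'] (min_width=8, slack=2)
Line 9: ['bridge', 'you'] (min_width=10, slack=0)
Line 10: ['display'] (min_width=7, slack=3)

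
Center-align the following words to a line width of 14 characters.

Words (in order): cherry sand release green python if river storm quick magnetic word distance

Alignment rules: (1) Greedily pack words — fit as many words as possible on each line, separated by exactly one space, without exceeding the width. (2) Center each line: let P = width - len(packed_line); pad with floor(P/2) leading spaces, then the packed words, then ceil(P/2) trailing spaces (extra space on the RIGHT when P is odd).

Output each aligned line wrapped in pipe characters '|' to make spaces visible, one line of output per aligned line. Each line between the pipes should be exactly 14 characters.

Line 1: ['cherry', 'sand'] (min_width=11, slack=3)
Line 2: ['release', 'green'] (min_width=13, slack=1)
Line 3: ['python', 'if'] (min_width=9, slack=5)
Line 4: ['river', 'storm'] (min_width=11, slack=3)
Line 5: ['quick', 'magnetic'] (min_width=14, slack=0)
Line 6: ['word', 'distance'] (min_width=13, slack=1)

Answer: | cherry sand  |
|release green |
|  python if   |
| river storm  |
|quick magnetic|
|word distance |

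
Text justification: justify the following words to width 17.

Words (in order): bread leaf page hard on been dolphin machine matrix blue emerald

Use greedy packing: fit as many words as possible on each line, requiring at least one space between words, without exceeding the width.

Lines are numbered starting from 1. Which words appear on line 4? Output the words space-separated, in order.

Answer: matrix blue

Derivation:
Line 1: ['bread', 'leaf', 'page'] (min_width=15, slack=2)
Line 2: ['hard', 'on', 'been'] (min_width=12, slack=5)
Line 3: ['dolphin', 'machine'] (min_width=15, slack=2)
Line 4: ['matrix', 'blue'] (min_width=11, slack=6)
Line 5: ['emerald'] (min_width=7, slack=10)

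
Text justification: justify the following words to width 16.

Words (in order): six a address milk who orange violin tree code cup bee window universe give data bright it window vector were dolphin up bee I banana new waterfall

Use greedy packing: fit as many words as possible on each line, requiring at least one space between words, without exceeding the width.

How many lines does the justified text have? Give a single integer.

Answer: 10

Derivation:
Line 1: ['six', 'a', 'address'] (min_width=13, slack=3)
Line 2: ['milk', 'who', 'orange'] (min_width=15, slack=1)
Line 3: ['violin', 'tree', 'code'] (min_width=16, slack=0)
Line 4: ['cup', 'bee', 'window'] (min_width=14, slack=2)
Line 5: ['universe', 'give'] (min_width=13, slack=3)
Line 6: ['data', 'bright', 'it'] (min_width=14, slack=2)
Line 7: ['window', 'vector'] (min_width=13, slack=3)
Line 8: ['were', 'dolphin', 'up'] (min_width=15, slack=1)
Line 9: ['bee', 'I', 'banana', 'new'] (min_width=16, slack=0)
Line 10: ['waterfall'] (min_width=9, slack=7)
Total lines: 10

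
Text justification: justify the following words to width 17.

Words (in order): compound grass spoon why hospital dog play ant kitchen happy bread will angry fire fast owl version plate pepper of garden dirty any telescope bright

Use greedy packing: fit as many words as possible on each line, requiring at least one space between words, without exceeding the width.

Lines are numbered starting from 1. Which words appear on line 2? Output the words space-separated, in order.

Line 1: ['compound', 'grass'] (min_width=14, slack=3)
Line 2: ['spoon', 'why'] (min_width=9, slack=8)
Line 3: ['hospital', 'dog', 'play'] (min_width=17, slack=0)
Line 4: ['ant', 'kitchen', 'happy'] (min_width=17, slack=0)
Line 5: ['bread', 'will', 'angry'] (min_width=16, slack=1)
Line 6: ['fire', 'fast', 'owl'] (min_width=13, slack=4)
Line 7: ['version', 'plate'] (min_width=13, slack=4)
Line 8: ['pepper', 'of', 'garden'] (min_width=16, slack=1)
Line 9: ['dirty', 'any'] (min_width=9, slack=8)
Line 10: ['telescope', 'bright'] (min_width=16, slack=1)

Answer: spoon why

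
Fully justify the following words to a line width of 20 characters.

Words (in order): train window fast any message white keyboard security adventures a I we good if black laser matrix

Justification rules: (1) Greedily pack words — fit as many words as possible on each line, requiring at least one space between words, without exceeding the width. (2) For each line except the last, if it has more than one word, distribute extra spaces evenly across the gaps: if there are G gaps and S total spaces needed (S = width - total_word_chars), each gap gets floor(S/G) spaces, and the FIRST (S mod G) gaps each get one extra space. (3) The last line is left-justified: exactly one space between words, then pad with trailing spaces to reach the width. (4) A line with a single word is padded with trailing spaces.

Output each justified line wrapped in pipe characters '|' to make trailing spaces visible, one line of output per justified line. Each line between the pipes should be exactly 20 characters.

Answer: |train   window  fast|
|any   message  white|
|keyboard    security|
|adventures  a  I  we|
|good  if black laser|
|matrix              |

Derivation:
Line 1: ['train', 'window', 'fast'] (min_width=17, slack=3)
Line 2: ['any', 'message', 'white'] (min_width=17, slack=3)
Line 3: ['keyboard', 'security'] (min_width=17, slack=3)
Line 4: ['adventures', 'a', 'I', 'we'] (min_width=17, slack=3)
Line 5: ['good', 'if', 'black', 'laser'] (min_width=19, slack=1)
Line 6: ['matrix'] (min_width=6, slack=14)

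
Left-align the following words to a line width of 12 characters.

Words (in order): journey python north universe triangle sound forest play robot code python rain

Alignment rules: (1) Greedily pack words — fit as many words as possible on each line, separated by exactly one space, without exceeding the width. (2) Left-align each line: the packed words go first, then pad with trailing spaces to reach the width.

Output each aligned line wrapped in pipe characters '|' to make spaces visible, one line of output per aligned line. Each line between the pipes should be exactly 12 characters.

Line 1: ['journey'] (min_width=7, slack=5)
Line 2: ['python', 'north'] (min_width=12, slack=0)
Line 3: ['universe'] (min_width=8, slack=4)
Line 4: ['triangle'] (min_width=8, slack=4)
Line 5: ['sound', 'forest'] (min_width=12, slack=0)
Line 6: ['play', 'robot'] (min_width=10, slack=2)
Line 7: ['code', 'python'] (min_width=11, slack=1)
Line 8: ['rain'] (min_width=4, slack=8)

Answer: |journey     |
|python north|
|universe    |
|triangle    |
|sound forest|
|play robot  |
|code python |
|rain        |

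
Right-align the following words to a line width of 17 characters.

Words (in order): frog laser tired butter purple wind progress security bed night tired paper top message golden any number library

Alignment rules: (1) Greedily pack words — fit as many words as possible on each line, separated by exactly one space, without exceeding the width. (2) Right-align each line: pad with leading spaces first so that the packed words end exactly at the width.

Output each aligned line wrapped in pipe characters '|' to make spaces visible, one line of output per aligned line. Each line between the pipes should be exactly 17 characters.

Answer: | frog laser tired|
|    butter purple|
|    wind progress|
|     security bed|
|night tired paper|
|      top message|
|golden any number|
|          library|

Derivation:
Line 1: ['frog', 'laser', 'tired'] (min_width=16, slack=1)
Line 2: ['butter', 'purple'] (min_width=13, slack=4)
Line 3: ['wind', 'progress'] (min_width=13, slack=4)
Line 4: ['security', 'bed'] (min_width=12, slack=5)
Line 5: ['night', 'tired', 'paper'] (min_width=17, slack=0)
Line 6: ['top', 'message'] (min_width=11, slack=6)
Line 7: ['golden', 'any', 'number'] (min_width=17, slack=0)
Line 8: ['library'] (min_width=7, slack=10)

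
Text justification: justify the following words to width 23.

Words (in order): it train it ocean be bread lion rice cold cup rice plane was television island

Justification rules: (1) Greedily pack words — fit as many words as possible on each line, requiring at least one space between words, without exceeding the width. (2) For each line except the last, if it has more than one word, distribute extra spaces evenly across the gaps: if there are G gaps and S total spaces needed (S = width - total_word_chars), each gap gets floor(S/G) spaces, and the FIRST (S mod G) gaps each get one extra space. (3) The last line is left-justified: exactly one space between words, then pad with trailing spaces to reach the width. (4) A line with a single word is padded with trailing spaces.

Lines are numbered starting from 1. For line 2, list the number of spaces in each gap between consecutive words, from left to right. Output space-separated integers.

Answer: 2 2 2

Derivation:
Line 1: ['it', 'train', 'it', 'ocean', 'be'] (min_width=20, slack=3)
Line 2: ['bread', 'lion', 'rice', 'cold'] (min_width=20, slack=3)
Line 3: ['cup', 'rice', 'plane', 'was'] (min_width=18, slack=5)
Line 4: ['television', 'island'] (min_width=17, slack=6)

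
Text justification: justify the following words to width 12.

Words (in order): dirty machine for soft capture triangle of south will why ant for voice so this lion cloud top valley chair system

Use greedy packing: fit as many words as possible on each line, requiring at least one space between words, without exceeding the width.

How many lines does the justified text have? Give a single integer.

Answer: 11

Derivation:
Line 1: ['dirty'] (min_width=5, slack=7)
Line 2: ['machine', 'for'] (min_width=11, slack=1)
Line 3: ['soft', 'capture'] (min_width=12, slack=0)
Line 4: ['triangle', 'of'] (min_width=11, slack=1)
Line 5: ['south', 'will'] (min_width=10, slack=2)
Line 6: ['why', 'ant', 'for'] (min_width=11, slack=1)
Line 7: ['voice', 'so'] (min_width=8, slack=4)
Line 8: ['this', 'lion'] (min_width=9, slack=3)
Line 9: ['cloud', 'top'] (min_width=9, slack=3)
Line 10: ['valley', 'chair'] (min_width=12, slack=0)
Line 11: ['system'] (min_width=6, slack=6)
Total lines: 11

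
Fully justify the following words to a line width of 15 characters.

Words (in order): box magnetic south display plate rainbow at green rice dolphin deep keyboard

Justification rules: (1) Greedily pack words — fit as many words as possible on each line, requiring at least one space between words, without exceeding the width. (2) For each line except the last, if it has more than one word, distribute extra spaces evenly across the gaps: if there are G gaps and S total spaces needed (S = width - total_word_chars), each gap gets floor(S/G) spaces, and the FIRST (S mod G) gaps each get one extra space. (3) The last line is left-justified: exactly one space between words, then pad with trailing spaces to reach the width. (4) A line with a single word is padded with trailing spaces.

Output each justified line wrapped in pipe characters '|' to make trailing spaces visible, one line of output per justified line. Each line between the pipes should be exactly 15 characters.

Answer: |box    magnetic|
|south   display|
|plate   rainbow|
|at  green  rice|
|dolphin    deep|
|keyboard       |

Derivation:
Line 1: ['box', 'magnetic'] (min_width=12, slack=3)
Line 2: ['south', 'display'] (min_width=13, slack=2)
Line 3: ['plate', 'rainbow'] (min_width=13, slack=2)
Line 4: ['at', 'green', 'rice'] (min_width=13, slack=2)
Line 5: ['dolphin', 'deep'] (min_width=12, slack=3)
Line 6: ['keyboard'] (min_width=8, slack=7)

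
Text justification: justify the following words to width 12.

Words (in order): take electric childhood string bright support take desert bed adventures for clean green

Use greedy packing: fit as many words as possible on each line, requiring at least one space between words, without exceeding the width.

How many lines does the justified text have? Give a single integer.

Line 1: ['take'] (min_width=4, slack=8)
Line 2: ['electric'] (min_width=8, slack=4)
Line 3: ['childhood'] (min_width=9, slack=3)
Line 4: ['string'] (min_width=6, slack=6)
Line 5: ['bright'] (min_width=6, slack=6)
Line 6: ['support', 'take'] (min_width=12, slack=0)
Line 7: ['desert', 'bed'] (min_width=10, slack=2)
Line 8: ['adventures'] (min_width=10, slack=2)
Line 9: ['for', 'clean'] (min_width=9, slack=3)
Line 10: ['green'] (min_width=5, slack=7)
Total lines: 10

Answer: 10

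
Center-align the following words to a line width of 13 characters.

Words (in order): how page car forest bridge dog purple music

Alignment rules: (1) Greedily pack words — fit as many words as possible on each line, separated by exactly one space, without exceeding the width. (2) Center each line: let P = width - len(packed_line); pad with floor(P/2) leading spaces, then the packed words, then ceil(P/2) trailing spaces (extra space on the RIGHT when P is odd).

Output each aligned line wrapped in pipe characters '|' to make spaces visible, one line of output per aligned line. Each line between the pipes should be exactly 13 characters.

Line 1: ['how', 'page', 'car'] (min_width=12, slack=1)
Line 2: ['forest', 'bridge'] (min_width=13, slack=0)
Line 3: ['dog', 'purple'] (min_width=10, slack=3)
Line 4: ['music'] (min_width=5, slack=8)

Answer: |how page car |
|forest bridge|
| dog purple  |
|    music    |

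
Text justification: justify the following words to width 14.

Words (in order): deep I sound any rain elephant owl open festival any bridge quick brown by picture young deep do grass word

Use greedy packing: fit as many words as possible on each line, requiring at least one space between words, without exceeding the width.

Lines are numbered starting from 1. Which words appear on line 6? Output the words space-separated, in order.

Answer: quick brown by

Derivation:
Line 1: ['deep', 'I', 'sound'] (min_width=12, slack=2)
Line 2: ['any', 'rain'] (min_width=8, slack=6)
Line 3: ['elephant', 'owl'] (min_width=12, slack=2)
Line 4: ['open', 'festival'] (min_width=13, slack=1)
Line 5: ['any', 'bridge'] (min_width=10, slack=4)
Line 6: ['quick', 'brown', 'by'] (min_width=14, slack=0)
Line 7: ['picture', 'young'] (min_width=13, slack=1)
Line 8: ['deep', 'do', 'grass'] (min_width=13, slack=1)
Line 9: ['word'] (min_width=4, slack=10)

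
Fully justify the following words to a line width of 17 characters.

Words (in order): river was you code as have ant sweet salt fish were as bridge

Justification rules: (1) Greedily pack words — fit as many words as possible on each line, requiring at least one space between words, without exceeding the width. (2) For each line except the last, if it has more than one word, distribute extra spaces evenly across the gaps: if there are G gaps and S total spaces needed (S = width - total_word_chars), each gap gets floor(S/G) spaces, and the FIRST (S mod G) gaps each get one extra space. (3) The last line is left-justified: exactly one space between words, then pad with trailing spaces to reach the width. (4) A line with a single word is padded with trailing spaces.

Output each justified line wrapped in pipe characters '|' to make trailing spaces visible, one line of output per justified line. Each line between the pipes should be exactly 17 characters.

Line 1: ['river', 'was', 'you'] (min_width=13, slack=4)
Line 2: ['code', 'as', 'have', 'ant'] (min_width=16, slack=1)
Line 3: ['sweet', 'salt', 'fish'] (min_width=15, slack=2)
Line 4: ['were', 'as', 'bridge'] (min_width=14, slack=3)

Answer: |river   was   you|
|code  as have ant|
|sweet  salt  fish|
|were as bridge   |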